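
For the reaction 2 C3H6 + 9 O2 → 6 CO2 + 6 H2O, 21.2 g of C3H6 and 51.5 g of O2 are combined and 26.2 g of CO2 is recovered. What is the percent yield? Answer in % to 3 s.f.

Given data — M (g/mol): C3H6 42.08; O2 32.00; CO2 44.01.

n(C3H6) = 21.20 / 42.08 = 0.5038 mol
n(O2) = 51.50 / 32.00 = 1.609 mol
n/ν for C3H6 = 0.5038/2 = 0.2519
n/ν for O2 = 1.609/9 = 0.1788
Smallest n/ν is O2 → limiting reagent.
theoretical n(CO2) = (6/9) × 1.609 = 1.073 mol → 47.22 g
% yield = 26.2 / 47.22 × 100 = 55.48 %

55.5 %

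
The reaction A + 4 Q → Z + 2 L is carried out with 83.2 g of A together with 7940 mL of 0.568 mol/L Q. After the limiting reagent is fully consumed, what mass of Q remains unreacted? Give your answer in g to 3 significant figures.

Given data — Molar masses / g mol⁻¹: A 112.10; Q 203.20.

313 g

n(A) = 83.20 / 112.10 = 0.7422 mol
n(Q) = 0.568 × 7940/1000 = 4.510 mol
n/ν → A: 0.7422, Q: 1.128; A is limiting.
Q consumed = (4/1) × 0.7422 = 2.969 mol
Q remaining = 4.510 − 2.969 = 1.541 mol
mass = 1.541 × 203.20 = 313.1 g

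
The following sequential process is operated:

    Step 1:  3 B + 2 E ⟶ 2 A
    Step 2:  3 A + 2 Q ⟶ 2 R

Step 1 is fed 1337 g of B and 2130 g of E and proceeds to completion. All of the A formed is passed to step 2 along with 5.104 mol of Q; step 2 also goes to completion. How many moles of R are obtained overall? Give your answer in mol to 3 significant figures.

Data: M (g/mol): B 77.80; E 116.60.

5.10 mol

Step 1:
n(B) = 1337 / 77.80 = 17.19 mol
n(E) = 2130 / 116.60 = 18.27 mol
n/ν for B = 17.19/3 = 5.730
n/ν for E = 18.27/2 = 9.135
Smallest n/ν is B → limiting reagent.
n(A) produced = (2/3) × 17.19 = 11.46 mol
Step 2:
n(A) available = 11.46 mol
n(Q) = 5.104 mol
n/ν for A = 11.46/3 = 3.820
n/ν for Q = 5.104/2 = 2.552
Smallest n/ν is Q → limiting reagent.
n(R) = (2/2) × 5.104 = 5.104 mol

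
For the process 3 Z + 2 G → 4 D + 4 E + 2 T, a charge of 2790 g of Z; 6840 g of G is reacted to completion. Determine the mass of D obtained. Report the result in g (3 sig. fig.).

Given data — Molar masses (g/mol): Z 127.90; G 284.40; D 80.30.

2340 g

n(Z) = 2790 / 127.90 = 21.81 mol
n(G) = 6840 / 284.40 = 24.05 mol
n/ν for Z = 21.81/3 = 7.270
n/ν for G = 24.05/2 = 12.03
Smallest n/ν is Z → limiting reagent.
n(D) = (4/3) × 21.81 = 29.08 mol
mass = 29.08 × 80.30 = 2335 g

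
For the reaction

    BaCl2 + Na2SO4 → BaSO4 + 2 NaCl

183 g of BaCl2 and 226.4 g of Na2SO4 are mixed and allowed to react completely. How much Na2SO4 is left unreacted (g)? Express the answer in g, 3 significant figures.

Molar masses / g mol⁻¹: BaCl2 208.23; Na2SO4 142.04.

102 g

n(BaCl2) = 183.0 / 208.23 = 0.8788 mol
n(Na2SO4) = 226.4 / 142.04 = 1.594 mol
n/ν for BaCl2 = 0.8788/1 = 0.8788
n/ν for Na2SO4 = 1.594/1 = 1.594
Smallest n/ν is BaCl2 → limiting reagent.
Na2SO4 consumed = (1/1) × 0.8788 = 0.8788 mol
Na2SO4 remaining = 1.594 − 0.8788 = 0.7152 mol
mass = 0.7152 × 142.04 = 101.6 g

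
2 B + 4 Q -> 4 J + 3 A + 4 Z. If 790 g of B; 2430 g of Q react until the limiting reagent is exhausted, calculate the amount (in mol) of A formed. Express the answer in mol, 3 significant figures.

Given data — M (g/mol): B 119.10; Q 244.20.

7.46 mol

n(B) = 790.0 / 119.10 = 6.633 mol
n(Q) = 2430 / 244.20 = 9.951 mol
n/ν for B = 6.633/2 = 3.317
n/ν for Q = 9.951/4 = 2.488
Smallest n/ν is Q → limiting reagent.
n(A) = (3/4) × 9.951 = 7.463 mol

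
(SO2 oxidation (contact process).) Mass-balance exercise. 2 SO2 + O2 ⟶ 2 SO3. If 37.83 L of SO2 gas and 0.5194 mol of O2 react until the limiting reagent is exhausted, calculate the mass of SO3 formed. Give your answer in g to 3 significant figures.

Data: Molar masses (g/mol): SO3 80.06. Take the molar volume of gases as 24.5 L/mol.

83.2 g

n(SO2) = 37.83 / 24.5 = 1.544 mol
n(O2) = 0.5194 mol
n/ν for SO2 = 1.544/2 = 0.7720
n/ν for O2 = 0.5194/1 = 0.5194
Smallest n/ν is O2 → limiting reagent.
n(SO3) = (2/1) × 0.5194 = 1.039 mol
mass = 1.039 × 80.06 = 83.18 g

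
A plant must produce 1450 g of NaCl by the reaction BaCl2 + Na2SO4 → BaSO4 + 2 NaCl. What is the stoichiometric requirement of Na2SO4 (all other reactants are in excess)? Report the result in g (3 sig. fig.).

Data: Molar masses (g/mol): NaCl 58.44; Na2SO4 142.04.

n(NaCl) = 1450 / 58.44 = 24.81 mol
n(Na2SO4) = (1/2) × 24.81 = 12.41 mol
mass = 12.41 × 142.04 = 1763 g

1760 g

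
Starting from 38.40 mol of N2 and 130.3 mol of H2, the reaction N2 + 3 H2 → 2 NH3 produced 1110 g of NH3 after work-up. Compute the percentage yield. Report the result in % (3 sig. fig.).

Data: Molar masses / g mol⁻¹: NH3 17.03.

84.9 %

n(N2) = 38.40 mol
n(H2) = 130.3 mol
n/ν for N2 = 38.40/1 = 38.40
n/ν for H2 = 130.3/3 = 43.43
Smallest n/ν is N2 → limiting reagent.
theoretical n(NH3) = (2/1) × 38.40 = 76.80 mol → 1308 g
% yield = 1110 / 1308 × 100 = 84.86 %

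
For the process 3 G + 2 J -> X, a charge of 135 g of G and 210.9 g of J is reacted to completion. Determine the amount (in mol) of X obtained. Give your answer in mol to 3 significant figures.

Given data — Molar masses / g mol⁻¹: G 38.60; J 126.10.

0.836 mol

n(G) = 135.0 / 38.60 = 3.497 mol
n(J) = 210.9 / 126.10 = 1.672 mol
n/ν for G = 3.497/3 = 1.166
n/ν for J = 1.672/2 = 0.8360
Smallest n/ν is J → limiting reagent.
n(X) = (1/2) × 1.672 = 0.8360 mol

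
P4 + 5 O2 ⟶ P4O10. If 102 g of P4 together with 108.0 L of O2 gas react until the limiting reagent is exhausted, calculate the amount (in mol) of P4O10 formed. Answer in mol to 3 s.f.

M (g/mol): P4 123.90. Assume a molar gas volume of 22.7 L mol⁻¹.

0.823 mol

n(P4) = 102.0 / 123.90 = 0.8232 mol
n(O2) = 108.0 / 22.7 = 4.758 mol
n/ν for P4 = 0.8232/1 = 0.8232
n/ν for O2 = 4.758/5 = 0.9516
Smallest n/ν is P4 → limiting reagent.
n(P4O10) = (1/1) × 0.8232 = 0.8232 mol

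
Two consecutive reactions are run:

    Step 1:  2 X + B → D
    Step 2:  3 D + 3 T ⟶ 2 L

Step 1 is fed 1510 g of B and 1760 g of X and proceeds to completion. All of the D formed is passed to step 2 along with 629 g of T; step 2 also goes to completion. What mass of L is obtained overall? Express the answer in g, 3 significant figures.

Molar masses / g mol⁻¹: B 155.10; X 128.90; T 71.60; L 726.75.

Step 1:
n(B) = 1510 / 155.10 = 9.736 mol
n(X) = 1760 / 128.90 = 13.65 mol
n/ν for B = 9.736/1 = 9.736
n/ν for X = 13.65/2 = 6.825
Smallest n/ν is X → limiting reagent.
n(D) produced = (1/2) × 13.65 = 6.825 mol
Step 2:
n(D) available = 6.825 mol
n(T) = 629.0 / 71.60 = 8.785 mol
n/ν for D = 6.825/3 = 2.275
n/ν for T = 8.785/3 = 2.928
Smallest n/ν is D → limiting reagent.
n(L) = (2/3) × 6.825 = 4.550 mol
mass = 4.550 × 726.75 = 3307 g

3310 g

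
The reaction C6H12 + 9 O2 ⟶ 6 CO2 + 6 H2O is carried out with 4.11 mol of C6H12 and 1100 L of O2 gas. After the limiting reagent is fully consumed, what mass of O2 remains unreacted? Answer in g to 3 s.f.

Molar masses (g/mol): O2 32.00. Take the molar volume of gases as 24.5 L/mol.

253 g

n(C6H12) = 4.110 mol
n(O2) = 1100 / 24.5 = 44.90 mol
n/ν for C6H12 = 4.110/1 = 4.110
n/ν for O2 = 44.90/9 = 4.989
Smallest n/ν is C6H12 → limiting reagent.
O2 consumed = (9/1) × 4.110 = 36.99 mol
O2 remaining = 44.90 − 36.99 = 7.910 mol
mass = 7.910 × 32.00 = 253.1 g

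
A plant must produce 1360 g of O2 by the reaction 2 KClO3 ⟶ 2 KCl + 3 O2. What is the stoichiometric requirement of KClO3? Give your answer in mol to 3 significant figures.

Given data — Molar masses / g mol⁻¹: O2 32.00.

28.3 mol

n(O2) = 1360 / 32.00 = 42.50 mol
n(KClO3) = (2/3) × 42.50 = 28.33 mol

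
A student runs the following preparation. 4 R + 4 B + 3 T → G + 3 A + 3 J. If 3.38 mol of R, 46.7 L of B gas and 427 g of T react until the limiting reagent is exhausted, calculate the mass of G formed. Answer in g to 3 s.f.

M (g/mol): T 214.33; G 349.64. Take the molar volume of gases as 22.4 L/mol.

182 g

n(R) = 3.380 mol
n(B) = 46.70 / 22.4 = 2.085 mol
n(T) = 427.0 / 214.33 = 1.992 mol
n/ν for R = 3.380/4 = 0.8450
n/ν for B = 2.085/4 = 0.5213
n/ν for T = 1.992/3 = 0.6640
Smallest n/ν is B → limiting reagent.
n(G) = (1/4) × 2.085 = 0.5213 mol
mass = 0.5213 × 349.64 = 182.3 g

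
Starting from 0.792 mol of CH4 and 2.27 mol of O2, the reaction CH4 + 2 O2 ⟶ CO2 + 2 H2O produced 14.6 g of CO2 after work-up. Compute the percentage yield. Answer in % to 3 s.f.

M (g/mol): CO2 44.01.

n(CH4) = 0.7920 mol
n(O2) = 2.270 mol
n/ν for CH4 = 0.7920/1 = 0.7920
n/ν for O2 = 2.270/2 = 1.135
Smallest n/ν is CH4 → limiting reagent.
theoretical n(CO2) = (1/1) × 0.7920 = 0.7920 mol → 34.86 g
% yield = 14.6 / 34.86 × 100 = 41.88 %

41.9 %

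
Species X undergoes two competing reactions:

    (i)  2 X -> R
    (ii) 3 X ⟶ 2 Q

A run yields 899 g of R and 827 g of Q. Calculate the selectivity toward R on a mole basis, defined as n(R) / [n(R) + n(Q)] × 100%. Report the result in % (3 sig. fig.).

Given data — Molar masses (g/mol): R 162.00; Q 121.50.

n(R) = 899 / 162.00 = 5.549 mol
n(Q) = 827 / 121.50 = 6.807 mol
selectivity = 5.549/(5.549+6.807) × 100 = 44.91 %

44.9 %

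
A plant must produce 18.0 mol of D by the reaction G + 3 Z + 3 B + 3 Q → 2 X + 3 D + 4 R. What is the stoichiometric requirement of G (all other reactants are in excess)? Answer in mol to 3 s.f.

6.00 mol

n(D) = 18.00 mol
n(G) = (1/3) × 18.00 = 6.000 mol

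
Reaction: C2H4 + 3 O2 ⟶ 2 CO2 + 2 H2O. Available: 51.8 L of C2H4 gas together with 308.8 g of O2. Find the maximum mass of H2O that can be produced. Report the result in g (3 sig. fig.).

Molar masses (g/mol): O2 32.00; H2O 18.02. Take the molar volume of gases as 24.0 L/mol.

n(C2H4) = 51.80 / 24.0 = 2.158 mol
n(O2) = 308.8 / 32.00 = 9.650 mol
n/ν for C2H4 = 2.158/1 = 2.158
n/ν for O2 = 9.650/3 = 3.217
Smallest n/ν is C2H4 → limiting reagent.
n(H2O) = (2/1) × 2.158 = 4.316 mol
mass = 4.316 × 18.02 = 77.77 g

77.8 g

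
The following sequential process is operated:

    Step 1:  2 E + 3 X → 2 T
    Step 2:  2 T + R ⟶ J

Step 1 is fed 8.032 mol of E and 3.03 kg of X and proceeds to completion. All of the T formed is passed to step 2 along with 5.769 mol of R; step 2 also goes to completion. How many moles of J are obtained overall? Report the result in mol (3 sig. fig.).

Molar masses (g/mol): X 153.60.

Step 1:
n(E) = 8.032 mol
n(X) = 3.030×1000 / 153.60 = 19.73 mol
n/ν for E = 8.032/2 = 4.016
n/ν for X = 19.73/3 = 6.577
Smallest n/ν is E → limiting reagent.
n(T) produced = (2/2) × 8.032 = 8.032 mol
Step 2:
n(T) available = 8.032 mol
n(R) = 5.769 mol
n/ν for T = 8.032/2 = 4.016
n/ν for R = 5.769/1 = 5.769
Smallest n/ν is T → limiting reagent.
n(J) = (1/2) × 8.032 = 4.016 mol

4.02 mol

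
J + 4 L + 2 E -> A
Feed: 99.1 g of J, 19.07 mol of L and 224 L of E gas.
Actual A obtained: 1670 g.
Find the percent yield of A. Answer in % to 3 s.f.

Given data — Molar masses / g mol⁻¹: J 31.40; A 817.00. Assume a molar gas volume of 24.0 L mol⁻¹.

n(J) = 99.10 / 31.40 = 3.156 mol
n(L) = 19.07 mol
n(E) = 224.0 / 24.0 = 9.333 mol
n/ν for J = 3.156/1 = 3.156
n/ν for L = 19.07/4 = 4.768
n/ν for E = 9.333/2 = 4.667
Smallest n/ν is J → limiting reagent.
theoretical n(A) = (1/1) × 3.156 = 3.156 mol → 2578 g
% yield = 1670 / 2578 × 100 = 64.78 %

64.8 %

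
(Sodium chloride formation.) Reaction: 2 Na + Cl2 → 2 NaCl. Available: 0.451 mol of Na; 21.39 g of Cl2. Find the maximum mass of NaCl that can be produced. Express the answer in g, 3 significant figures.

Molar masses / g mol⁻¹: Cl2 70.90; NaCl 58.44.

n(Na) = 0.4510 mol
n(Cl2) = 21.39 / 70.90 = 0.3017 mol
n/ν for Na = 0.4510/2 = 0.2255
n/ν for Cl2 = 0.3017/1 = 0.3017
Smallest n/ν is Na → limiting reagent.
n(NaCl) = (2/2) × 0.4510 = 0.4510 mol
mass = 0.4510 × 58.44 = 26.36 g

26.4 g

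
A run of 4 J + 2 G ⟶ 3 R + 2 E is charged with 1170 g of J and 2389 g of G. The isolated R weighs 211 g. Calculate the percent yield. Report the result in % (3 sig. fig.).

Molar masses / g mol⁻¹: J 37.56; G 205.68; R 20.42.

n(J) = 1170 / 37.56 = 31.15 mol
n(G) = 2389 / 205.68 = 11.62 mol
n/ν for J = 31.15/4 = 7.788
n/ν for G = 11.62/2 = 5.810
Smallest n/ν is G → limiting reagent.
theoretical n(R) = (3/2) × 11.62 = 17.43 mol → 355.9 g
% yield = 211 / 355.9 × 100 = 59.29 %

59.3 %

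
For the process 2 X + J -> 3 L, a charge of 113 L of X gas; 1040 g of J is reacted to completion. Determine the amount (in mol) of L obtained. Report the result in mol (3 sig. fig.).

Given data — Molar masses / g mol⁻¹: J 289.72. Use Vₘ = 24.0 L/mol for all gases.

n(X) = 113.0 / 24.0 = 4.708 mol
n(J) = 1040 / 289.72 = 3.590 mol
n/ν → X: 2.354, J: 3.590; X is limiting.
n(L) = (3/2) × 4.708 = 7.062 mol

7.06 mol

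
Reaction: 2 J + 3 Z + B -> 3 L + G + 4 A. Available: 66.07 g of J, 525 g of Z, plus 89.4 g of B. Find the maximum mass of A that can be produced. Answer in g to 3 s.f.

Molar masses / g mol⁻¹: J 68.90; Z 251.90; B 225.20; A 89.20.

n(J) = 66.07 / 68.90 = 0.9589 mol
n(Z) = 525.0 / 251.90 = 2.084 mol
n(B) = 89.40 / 225.20 = 0.3970 mol
n/ν for J = 0.9589/2 = 0.4795
n/ν for Z = 2.084/3 = 0.6947
n/ν for B = 0.3970/1 = 0.3970
Smallest n/ν is B → limiting reagent.
n(A) = (4/1) × 0.3970 = 1.588 mol
mass = 1.588 × 89.20 = 141.6 g

142 g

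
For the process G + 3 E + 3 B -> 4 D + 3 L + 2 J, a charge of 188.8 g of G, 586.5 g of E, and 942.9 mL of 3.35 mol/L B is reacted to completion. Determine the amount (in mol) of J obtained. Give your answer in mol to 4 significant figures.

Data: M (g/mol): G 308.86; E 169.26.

1.223 mol

n(G) = 188.8 / 308.86 = 0.6113 mol
n(E) = 586.5 / 169.26 = 3.465 mol
n(B) = 3.35 × 942.9/1000 = 3.159 mol
n/ν for G = 0.6113/1 = 0.6113
n/ν for E = 3.465/3 = 1.155
n/ν for B = 3.159/3 = 1.053
Smallest n/ν is G → limiting reagent.
n(J) = (2/1) × 0.6113 = 1.223 mol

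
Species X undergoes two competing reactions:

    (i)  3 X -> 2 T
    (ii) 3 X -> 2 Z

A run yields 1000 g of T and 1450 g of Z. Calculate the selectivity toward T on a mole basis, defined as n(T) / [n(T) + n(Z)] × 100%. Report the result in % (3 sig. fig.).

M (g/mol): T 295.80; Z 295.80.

40.8 %

n(T) = 1000 / 295.80 = 3.381 mol
n(Z) = 1450 / 295.80 = 4.902 mol
selectivity = 3.381/(3.381+4.902) × 100 = 40.82 %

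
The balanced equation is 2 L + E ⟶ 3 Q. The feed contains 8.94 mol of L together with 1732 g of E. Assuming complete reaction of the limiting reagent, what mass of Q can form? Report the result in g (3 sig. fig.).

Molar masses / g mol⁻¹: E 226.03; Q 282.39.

n(L) = 8.940 mol
n(E) = 1732 / 226.03 = 7.663 mol
n/ν → L: 4.470, E: 7.663; L is limiting.
n(Q) = (3/2) × 8.940 = 13.41 mol
mass = 13.41 × 282.39 = 3787 g

3790 g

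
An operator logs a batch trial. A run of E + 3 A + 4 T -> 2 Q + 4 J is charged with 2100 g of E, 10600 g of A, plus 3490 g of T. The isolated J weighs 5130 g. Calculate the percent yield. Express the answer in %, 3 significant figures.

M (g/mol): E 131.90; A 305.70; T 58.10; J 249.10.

n(E) = 2100 / 131.90 = 15.92 mol
n(A) = 10600 / 305.70 = 34.67 mol
n(T) = 3490 / 58.10 = 60.07 mol
n/ν for E = 15.92/1 = 15.92
n/ν for A = 34.67/3 = 11.56
n/ν for T = 60.07/4 = 15.02
Smallest n/ν is A → limiting reagent.
theoretical n(J) = (4/3) × 34.67 = 46.23 mol → 11520 g
% yield = 5130 / 11520 × 100 = 44.53 %

44.5 %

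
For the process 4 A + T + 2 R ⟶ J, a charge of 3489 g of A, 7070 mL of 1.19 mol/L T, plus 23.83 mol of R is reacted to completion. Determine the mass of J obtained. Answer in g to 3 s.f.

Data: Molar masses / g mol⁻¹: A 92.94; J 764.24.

6430 g

n(A) = 3489 / 92.94 = 37.54 mol
n(T) = 1.19 × 7070/1000 = 8.413 mol
n(R) = 23.83 mol
n/ν for A = 37.54/4 = 9.385
n/ν for T = 8.413/1 = 8.413
n/ν for R = 23.83/2 = 11.92
Smallest n/ν is T → limiting reagent.
n(J) = (1/1) × 8.413 = 8.413 mol
mass = 8.413 × 764.24 = 6430 g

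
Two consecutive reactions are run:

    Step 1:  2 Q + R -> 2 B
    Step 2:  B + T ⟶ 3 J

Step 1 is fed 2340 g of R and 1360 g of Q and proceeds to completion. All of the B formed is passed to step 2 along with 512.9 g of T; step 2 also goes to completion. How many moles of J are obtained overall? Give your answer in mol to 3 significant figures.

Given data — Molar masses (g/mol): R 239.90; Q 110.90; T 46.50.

Step 1:
n(R) = 2340 / 239.90 = 9.754 mol
n(Q) = 1360 / 110.90 = 12.26 mol
n/ν for R = 9.754/1 = 9.754
n/ν for Q = 12.26/2 = 6.130
Smallest n/ν is Q → limiting reagent.
n(B) produced = (2/2) × 12.26 = 12.26 mol
Step 2:
n(B) available = 12.26 mol
n(T) = 512.9 / 46.50 = 11.03 mol
n/ν for B = 12.26/1 = 12.26
n/ν for T = 11.03/1 = 11.03
Smallest n/ν is T → limiting reagent.
n(J) = (3/1) × 11.03 = 33.09 mol

33.1 mol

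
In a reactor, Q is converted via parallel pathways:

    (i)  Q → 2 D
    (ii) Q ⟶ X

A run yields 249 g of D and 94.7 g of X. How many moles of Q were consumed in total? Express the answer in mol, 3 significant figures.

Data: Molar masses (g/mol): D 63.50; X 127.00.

2.71 mol

n(D) = 249 / 63.50 = 3.921 mol
n(X) = 94.7 / 127.00 = 0.7457 mol
n(Q) via (i) = (1/2)×3.921 = 1.961 mol
n(Q) via (ii) = (1/1)×0.7457 = 0.7457 mol
total n(Q) = 1.961 + 0.7457 = 2.707 mol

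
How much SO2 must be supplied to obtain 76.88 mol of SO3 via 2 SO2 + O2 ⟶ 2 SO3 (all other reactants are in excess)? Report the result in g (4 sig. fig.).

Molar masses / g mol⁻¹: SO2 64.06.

4925 g

n(SO3) = 76.88 mol
n(SO2) = (2/2) × 76.88 = 76.88 mol
mass = 76.88 × 64.06 = 4925 g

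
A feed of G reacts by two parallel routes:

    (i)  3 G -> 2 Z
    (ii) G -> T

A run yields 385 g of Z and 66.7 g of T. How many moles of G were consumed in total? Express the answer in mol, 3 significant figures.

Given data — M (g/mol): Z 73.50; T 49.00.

n(Z) = 385 / 73.50 = 5.238 mol
n(T) = 66.7 / 49.00 = 1.361 mol
n(G) via (i) = (3/2)×5.238 = 7.857 mol
n(G) via (ii) = (1/1)×1.361 = 1.361 mol
total n(G) = 7.857 + 1.361 = 9.218 mol

9.22 mol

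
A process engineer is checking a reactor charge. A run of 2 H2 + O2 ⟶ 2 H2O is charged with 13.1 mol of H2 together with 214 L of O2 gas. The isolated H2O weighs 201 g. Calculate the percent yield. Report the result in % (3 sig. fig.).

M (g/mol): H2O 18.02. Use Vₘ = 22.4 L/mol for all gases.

n(H2) = 13.10 mol
n(O2) = 214.0 / 22.4 = 9.554 mol
n/ν for H2 = 13.10/2 = 6.550
n/ν for O2 = 9.554/1 = 9.554
Smallest n/ν is H2 → limiting reagent.
theoretical n(H2O) = (2/2) × 13.10 = 13.10 mol → 236.1 g
% yield = 201 / 236.1 × 100 = 85.13 %

85.1 %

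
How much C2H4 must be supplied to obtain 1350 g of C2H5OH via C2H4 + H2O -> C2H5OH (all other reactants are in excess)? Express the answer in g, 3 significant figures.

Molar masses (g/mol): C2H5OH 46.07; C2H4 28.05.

n(C2H5OH) = 1350 / 46.07 = 29.30 mol
n(C2H4) = (1/1) × 29.30 = 29.30 mol
mass = 29.30 × 28.05 = 821.9 g

822 g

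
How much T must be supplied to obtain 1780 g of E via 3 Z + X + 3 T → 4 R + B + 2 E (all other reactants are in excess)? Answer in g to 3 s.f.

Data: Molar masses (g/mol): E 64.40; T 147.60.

n(E) = 1780 / 64.40 = 27.64 mol
n(T) = (3/2) × 27.64 = 41.46 mol
mass = 41.46 × 147.60 = 6119 g

6120 g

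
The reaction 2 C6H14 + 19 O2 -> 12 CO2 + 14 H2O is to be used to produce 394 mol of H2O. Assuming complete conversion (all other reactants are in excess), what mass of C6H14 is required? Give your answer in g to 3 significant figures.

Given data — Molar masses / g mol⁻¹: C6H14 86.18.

4850 g

n(H2O) = 394.0 mol
n(C6H14) = (2/14) × 394.0 = 56.29 mol
mass = 56.29 × 86.18 = 4851 g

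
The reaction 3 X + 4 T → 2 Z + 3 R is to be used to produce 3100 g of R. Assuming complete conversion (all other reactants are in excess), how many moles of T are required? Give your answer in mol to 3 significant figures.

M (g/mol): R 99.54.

41.5 mol

n(R) = 3100 / 99.54 = 31.14 mol
n(T) = (4/3) × 31.14 = 41.52 mol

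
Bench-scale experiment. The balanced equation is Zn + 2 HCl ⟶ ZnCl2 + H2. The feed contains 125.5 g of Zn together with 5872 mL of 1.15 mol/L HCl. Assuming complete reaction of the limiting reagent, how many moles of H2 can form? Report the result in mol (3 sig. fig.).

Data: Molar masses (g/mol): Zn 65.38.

1.92 mol

n(Zn) = 125.5 / 65.38 = 1.920 mol
n(HCl) = 1.15 × 5872/1000 = 6.753 mol
n/ν → Zn: 1.920, HCl: 3.377; Zn is limiting.
n(H2) = (1/1) × 1.920 = 1.920 mol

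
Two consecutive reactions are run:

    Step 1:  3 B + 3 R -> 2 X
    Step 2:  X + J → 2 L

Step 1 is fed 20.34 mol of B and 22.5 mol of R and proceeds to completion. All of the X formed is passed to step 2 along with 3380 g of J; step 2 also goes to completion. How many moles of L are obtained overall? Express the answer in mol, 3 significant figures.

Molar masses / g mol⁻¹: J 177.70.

Step 1:
n(B) = 20.34 mol
n(R) = 22.50 mol
n/ν for B = 20.34/3 = 6.780
n/ν for R = 22.50/3 = 7.500
Smallest n/ν is B → limiting reagent.
n(X) produced = (2/3) × 20.34 = 13.56 mol
Step 2:
n(X) available = 13.56 mol
n(J) = 3380 / 177.70 = 19.02 mol
n/ν for X = 13.56/1 = 13.56
n/ν for J = 19.02/1 = 19.02
Smallest n/ν is X → limiting reagent.
n(L) = (2/1) × 13.56 = 27.12 mol

27.1 mol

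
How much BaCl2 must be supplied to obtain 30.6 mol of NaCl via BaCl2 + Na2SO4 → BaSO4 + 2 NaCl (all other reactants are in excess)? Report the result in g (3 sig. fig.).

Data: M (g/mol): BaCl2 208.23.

3190 g

n(NaCl) = 30.60 mol
n(BaCl2) = (1/2) × 30.60 = 15.30 mol
mass = 15.30 × 208.23 = 3186 g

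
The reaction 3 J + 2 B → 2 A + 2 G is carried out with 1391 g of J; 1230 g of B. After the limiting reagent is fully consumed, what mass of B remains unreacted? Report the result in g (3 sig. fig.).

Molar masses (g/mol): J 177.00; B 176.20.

307 g

n(J) = 1391 / 177.00 = 7.859 mol
n(B) = 1230 / 176.20 = 6.981 mol
n/ν for J = 7.859/3 = 2.620
n/ν for B = 6.981/2 = 3.491
Smallest n/ν is J → limiting reagent.
B consumed = (2/3) × 7.859 = 5.239 mol
B remaining = 6.981 − 5.239 = 1.742 mol
mass = 1.742 × 176.20 = 306.9 g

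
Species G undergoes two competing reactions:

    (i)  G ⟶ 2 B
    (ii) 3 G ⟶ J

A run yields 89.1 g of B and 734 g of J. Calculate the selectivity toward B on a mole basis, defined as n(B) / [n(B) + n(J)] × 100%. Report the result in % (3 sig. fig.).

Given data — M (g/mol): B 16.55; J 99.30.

42.1 %

n(B) = 89.1 / 16.55 = 5.384 mol
n(J) = 734 / 99.30 = 7.392 mol
selectivity = 5.384/(5.384+7.392) × 100 = 42.14 %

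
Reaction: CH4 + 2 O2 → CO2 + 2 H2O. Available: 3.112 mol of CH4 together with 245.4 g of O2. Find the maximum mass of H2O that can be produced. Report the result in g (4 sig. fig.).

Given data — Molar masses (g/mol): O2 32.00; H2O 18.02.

n(CH4) = 3.112 mol
n(O2) = 245.4 / 32.00 = 7.669 mol
n/ν for CH4 = 3.112/1 = 3.112
n/ν for O2 = 7.669/2 = 3.835
Smallest n/ν is CH4 → limiting reagent.
n(H2O) = (2/1) × 3.112 = 6.224 mol
mass = 6.224 × 18.02 = 112.2 g

112.2 g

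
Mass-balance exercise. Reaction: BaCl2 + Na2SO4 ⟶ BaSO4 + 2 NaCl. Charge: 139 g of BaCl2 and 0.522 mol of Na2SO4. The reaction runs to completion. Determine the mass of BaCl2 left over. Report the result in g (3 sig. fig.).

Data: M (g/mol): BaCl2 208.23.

n(BaCl2) = 139.0 / 208.23 = 0.6675 mol
n(Na2SO4) = 0.5220 mol
n/ν for BaCl2 = 0.6675/1 = 0.6675
n/ν for Na2SO4 = 0.5220/1 = 0.5220
Smallest n/ν is Na2SO4 → limiting reagent.
BaCl2 consumed = (1/1) × 0.5220 = 0.5220 mol
BaCl2 remaining = 0.6675 − 0.5220 = 0.1455 mol
mass = 0.1455 × 208.23 = 30.30 g

30.3 g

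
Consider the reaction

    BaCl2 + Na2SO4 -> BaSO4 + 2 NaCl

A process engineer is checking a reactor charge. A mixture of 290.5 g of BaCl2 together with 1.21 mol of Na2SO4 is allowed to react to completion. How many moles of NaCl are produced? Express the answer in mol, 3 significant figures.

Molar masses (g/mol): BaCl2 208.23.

2.42 mol

n(BaCl2) = 290.5 / 208.23 = 1.395 mol
n(Na2SO4) = 1.210 mol
n/ν for BaCl2 = 1.395/1 = 1.395
n/ν for Na2SO4 = 1.210/1 = 1.210
Smallest n/ν is Na2SO4 → limiting reagent.
n(NaCl) = (2/1) × 1.210 = 2.420 mol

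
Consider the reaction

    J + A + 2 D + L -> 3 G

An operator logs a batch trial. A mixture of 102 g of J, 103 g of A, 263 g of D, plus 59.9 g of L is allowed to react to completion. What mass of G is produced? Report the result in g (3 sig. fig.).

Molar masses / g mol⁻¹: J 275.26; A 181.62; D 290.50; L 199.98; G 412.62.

371 g

n(J) = 102.0 / 275.26 = 0.3706 mol
n(A) = 103.0 / 181.62 = 0.5671 mol
n(D) = 263.0 / 290.50 = 0.9053 mol
n(L) = 59.90 / 199.98 = 0.2995 mol
n/ν for J = 0.3706/1 = 0.3706
n/ν for A = 0.5671/1 = 0.5671
n/ν for D = 0.9053/2 = 0.4527
n/ν for L = 0.2995/1 = 0.2995
Smallest n/ν is L → limiting reagent.
n(G) = (3/1) × 0.2995 = 0.8985 mol
mass = 0.8985 × 412.62 = 370.7 g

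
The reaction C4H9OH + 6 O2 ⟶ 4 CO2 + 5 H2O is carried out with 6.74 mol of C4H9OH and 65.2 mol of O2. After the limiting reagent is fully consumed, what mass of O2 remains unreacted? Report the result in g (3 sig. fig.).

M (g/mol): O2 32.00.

792 g

n(C4H9OH) = 6.740 mol
n(O2) = 65.20 mol
n/ν for C4H9OH = 6.740/1 = 6.740
n/ν for O2 = 65.20/6 = 10.87
Smallest n/ν is C4H9OH → limiting reagent.
O2 consumed = (6/1) × 6.740 = 40.44 mol
O2 remaining = 65.20 − 40.44 = 24.76 mol
mass = 24.76 × 32.00 = 792.3 g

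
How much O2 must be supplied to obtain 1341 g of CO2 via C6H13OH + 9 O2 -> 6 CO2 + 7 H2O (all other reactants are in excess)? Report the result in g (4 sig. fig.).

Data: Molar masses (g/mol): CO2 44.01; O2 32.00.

n(CO2) = 1341 / 44.01 = 30.47 mol
n(O2) = (9/6) × 30.47 = 45.71 mol
mass = 45.71 × 32.00 = 1463 g

1463 g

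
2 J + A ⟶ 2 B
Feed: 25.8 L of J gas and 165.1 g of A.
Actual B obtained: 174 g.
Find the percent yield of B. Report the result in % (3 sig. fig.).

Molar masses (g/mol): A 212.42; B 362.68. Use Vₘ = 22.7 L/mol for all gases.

42.2 %

n(J) = 25.80 / 22.7 = 1.137 mol
n(A) = 165.1 / 212.42 = 0.7772 mol
n/ν → J: 0.5685, A: 0.7772; J is limiting.
theoretical n(B) = (2/2) × 1.137 = 1.137 mol → 412.4 g
% yield = 174 / 412.4 × 100 = 42.19 %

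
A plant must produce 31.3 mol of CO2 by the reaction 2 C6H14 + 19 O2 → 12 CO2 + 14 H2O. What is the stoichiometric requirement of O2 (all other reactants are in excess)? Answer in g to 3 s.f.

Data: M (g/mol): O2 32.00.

1590 g

n(CO2) = 31.30 mol
n(O2) = (19/12) × 31.30 = 49.56 mol
mass = 49.56 × 32.00 = 1586 g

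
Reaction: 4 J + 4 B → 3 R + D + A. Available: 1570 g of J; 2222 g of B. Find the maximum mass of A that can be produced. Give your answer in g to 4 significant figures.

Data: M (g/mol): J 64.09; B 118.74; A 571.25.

2672 g

n(J) = 1570 / 64.09 = 24.50 mol
n(B) = 2222 / 118.74 = 18.71 mol
n/ν → J: 6.125, B: 4.678; B is limiting.
n(A) = (1/4) × 18.71 = 4.678 mol
mass = 4.678 × 571.25 = 2672 g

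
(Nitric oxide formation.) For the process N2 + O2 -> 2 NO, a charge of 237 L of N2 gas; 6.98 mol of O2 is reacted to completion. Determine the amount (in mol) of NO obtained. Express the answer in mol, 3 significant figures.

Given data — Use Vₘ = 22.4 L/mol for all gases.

14.0 mol

n(N2) = 237.0 / 22.4 = 10.58 mol
n(O2) = 6.980 mol
n/ν for N2 = 10.58/1 = 10.58
n/ν for O2 = 6.980/1 = 6.980
Smallest n/ν is O2 → limiting reagent.
n(NO) = (2/1) × 6.980 = 13.96 mol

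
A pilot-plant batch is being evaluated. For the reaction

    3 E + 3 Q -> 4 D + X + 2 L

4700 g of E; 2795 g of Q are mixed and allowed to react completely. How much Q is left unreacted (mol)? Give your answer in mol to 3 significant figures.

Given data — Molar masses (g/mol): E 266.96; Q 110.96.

n(E) = 4700 / 266.96 = 17.61 mol
n(Q) = 2795 / 110.96 = 25.19 mol
n/ν → E: 5.870, Q: 8.397; E is limiting.
Q consumed = (3/3) × 17.61 = 17.61 mol
Q remaining = 25.19 − 17.61 = 7.580 mol

7.58 mol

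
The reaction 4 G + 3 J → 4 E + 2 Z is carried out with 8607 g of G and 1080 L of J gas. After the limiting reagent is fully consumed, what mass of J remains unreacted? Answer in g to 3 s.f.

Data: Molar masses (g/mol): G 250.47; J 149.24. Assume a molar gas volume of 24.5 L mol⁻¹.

2730 g

n(G) = 8607 / 250.47 = 34.36 mol
n(J) = 1080 / 24.5 = 44.08 mol
n/ν for G = 34.36/4 = 8.590
n/ν for J = 44.08/3 = 14.69
Smallest n/ν is G → limiting reagent.
J consumed = (3/4) × 34.36 = 25.77 mol
J remaining = 44.08 − 25.77 = 18.31 mol
mass = 18.31 × 149.24 = 2733 g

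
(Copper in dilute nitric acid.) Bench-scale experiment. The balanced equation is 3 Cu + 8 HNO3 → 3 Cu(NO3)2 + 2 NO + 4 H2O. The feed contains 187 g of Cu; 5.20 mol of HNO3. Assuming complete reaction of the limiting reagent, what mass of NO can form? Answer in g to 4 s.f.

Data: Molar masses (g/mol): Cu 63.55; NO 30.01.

39.01 g

n(Cu) = 187.0 / 63.55 = 2.943 mol
n(HNO3) = 5.200 mol
n/ν → Cu: 0.9810, HNO3: 0.6500; HNO3 is limiting.
n(NO) = (2/8) × 5.200 = 1.300 mol
mass = 1.300 × 30.01 = 39.01 g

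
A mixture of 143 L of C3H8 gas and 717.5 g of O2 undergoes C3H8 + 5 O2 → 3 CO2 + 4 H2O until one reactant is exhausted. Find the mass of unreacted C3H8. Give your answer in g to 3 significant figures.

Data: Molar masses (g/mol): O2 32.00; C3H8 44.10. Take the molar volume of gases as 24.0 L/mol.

65.0 g

n(C3H8) = 143.0 / 24.0 = 5.958 mol
n(O2) = 717.5 / 32.00 = 22.42 mol
n/ν → C3H8: 5.958, O2: 4.484; O2 is limiting.
C3H8 consumed = (1/5) × 22.42 = 4.484 mol
C3H8 remaining = 5.958 − 4.484 = 1.474 mol
mass = 1.474 × 44.10 = 65.00 g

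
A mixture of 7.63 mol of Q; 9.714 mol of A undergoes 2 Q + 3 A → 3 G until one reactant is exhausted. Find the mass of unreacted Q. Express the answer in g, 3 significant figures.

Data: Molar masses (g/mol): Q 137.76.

n(Q) = 7.630 mol
n(A) = 9.714 mol
n/ν for Q = 7.630/2 = 3.815
n/ν for A = 9.714/3 = 3.238
Smallest n/ν is A → limiting reagent.
Q consumed = (2/3) × 9.714 = 6.476 mol
Q remaining = 7.630 − 6.476 = 1.154 mol
mass = 1.154 × 137.76 = 159.0 g

159 g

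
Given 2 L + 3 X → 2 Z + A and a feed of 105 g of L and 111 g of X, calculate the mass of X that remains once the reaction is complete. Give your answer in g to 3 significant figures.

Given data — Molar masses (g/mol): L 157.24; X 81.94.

28.9 g

n(L) = 105.0 / 157.24 = 0.6678 mol
n(X) = 111.0 / 81.94 = 1.355 mol
n/ν for L = 0.6678/2 = 0.3339
n/ν for X = 1.355/3 = 0.4517
Smallest n/ν is L → limiting reagent.
X consumed = (3/2) × 0.6678 = 1.002 mol
X remaining = 1.355 − 1.002 = 0.3530 mol
mass = 0.3530 × 81.94 = 28.92 g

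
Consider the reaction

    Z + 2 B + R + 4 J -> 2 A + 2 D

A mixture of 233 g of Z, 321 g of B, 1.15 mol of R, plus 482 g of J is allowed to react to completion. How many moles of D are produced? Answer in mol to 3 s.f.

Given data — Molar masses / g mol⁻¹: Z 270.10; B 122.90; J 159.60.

n(Z) = 233.0 / 270.10 = 0.8626 mol
n(B) = 321.0 / 122.90 = 2.612 mol
n(R) = 1.150 mol
n(J) = 482.0 / 159.60 = 3.020 mol
n/ν → Z: 0.8626, B: 1.306, R: 1.150, J: 0.7550; J is limiting.
n(D) = (2/4) × 3.020 = 1.510 mol

1.51 mol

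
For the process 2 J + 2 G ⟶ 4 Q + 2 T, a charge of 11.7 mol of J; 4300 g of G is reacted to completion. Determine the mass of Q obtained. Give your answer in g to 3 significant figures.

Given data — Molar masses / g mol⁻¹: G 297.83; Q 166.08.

3890 g

n(J) = 11.70 mol
n(G) = 4300 / 297.83 = 14.44 mol
n/ν for J = 11.70/2 = 5.850
n/ν for G = 14.44/2 = 7.220
Smallest n/ν is J → limiting reagent.
n(Q) = (4/2) × 11.70 = 23.40 mol
mass = 23.40 × 166.08 = 3886 g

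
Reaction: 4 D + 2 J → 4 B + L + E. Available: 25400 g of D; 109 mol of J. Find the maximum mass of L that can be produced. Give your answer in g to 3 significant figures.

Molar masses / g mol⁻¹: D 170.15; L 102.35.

3820 g

n(D) = 25400 / 170.15 = 149.3 mol
n(J) = 109.0 mol
n/ν for D = 149.3/4 = 37.33
n/ν for J = 109.0/2 = 54.50
Smallest n/ν is D → limiting reagent.
n(L) = (1/4) × 149.3 = 37.33 mol
mass = 37.33 × 102.35 = 3821 g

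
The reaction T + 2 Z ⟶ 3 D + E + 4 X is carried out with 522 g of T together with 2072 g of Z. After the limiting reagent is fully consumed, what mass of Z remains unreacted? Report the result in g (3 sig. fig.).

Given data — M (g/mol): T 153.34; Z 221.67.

n(T) = 522.0 / 153.34 = 3.404 mol
n(Z) = 2072 / 221.67 = 9.347 mol
n/ν → T: 3.404, Z: 4.674; T is limiting.
Z consumed = (2/1) × 3.404 = 6.808 mol
Z remaining = 9.347 − 6.808 = 2.539 mol
mass = 2.539 × 221.67 = 562.8 g

563 g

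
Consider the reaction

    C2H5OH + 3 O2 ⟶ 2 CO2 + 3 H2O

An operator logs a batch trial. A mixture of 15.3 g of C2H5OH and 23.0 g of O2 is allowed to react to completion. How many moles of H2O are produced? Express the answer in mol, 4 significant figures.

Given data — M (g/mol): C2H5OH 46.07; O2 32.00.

n(C2H5OH) = 15.30 / 46.07 = 0.3321 mol
n(O2) = 23.00 / 32.00 = 0.7188 mol
n/ν for C2H5OH = 0.3321/1 = 0.3321
n/ν for O2 = 0.7188/3 = 0.2396
Smallest n/ν is O2 → limiting reagent.
n(H2O) = (3/3) × 0.7188 = 0.7188 mol

0.7188 mol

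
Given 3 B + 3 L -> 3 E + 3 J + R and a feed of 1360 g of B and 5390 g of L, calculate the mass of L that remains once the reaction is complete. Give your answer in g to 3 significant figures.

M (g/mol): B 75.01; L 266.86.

552 g

n(B) = 1360 / 75.01 = 18.13 mol
n(L) = 5390 / 266.86 = 20.20 mol
n/ν for B = 18.13/3 = 6.043
n/ν for L = 20.20/3 = 6.733
Smallest n/ν is B → limiting reagent.
L consumed = (3/3) × 18.13 = 18.13 mol
L remaining = 20.20 − 18.13 = 2.070 mol
mass = 2.070 × 266.86 = 552.4 g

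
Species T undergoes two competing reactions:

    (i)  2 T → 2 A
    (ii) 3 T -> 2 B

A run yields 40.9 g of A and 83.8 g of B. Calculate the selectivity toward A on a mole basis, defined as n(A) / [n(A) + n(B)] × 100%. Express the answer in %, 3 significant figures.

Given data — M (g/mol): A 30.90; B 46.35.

42.3 %

n(A) = 40.9 / 30.90 = 1.324 mol
n(B) = 83.8 / 46.35 = 1.808 mol
selectivity = 1.324/(1.324+1.808) × 100 = 42.27 %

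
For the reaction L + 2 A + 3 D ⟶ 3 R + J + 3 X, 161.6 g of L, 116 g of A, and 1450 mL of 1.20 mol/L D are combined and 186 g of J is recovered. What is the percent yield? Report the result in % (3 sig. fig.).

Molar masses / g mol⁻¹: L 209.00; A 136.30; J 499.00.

87.6 %

n(L) = 161.6 / 209.00 = 0.7732 mol
n(A) = 116.0 / 136.30 = 0.8511 mol
n(D) = 1.20 × 1450/1000 = 1.740 mol
n/ν → L: 0.7732, A: 0.4256, D: 0.5800; A is limiting.
theoretical n(J) = (1/2) × 0.8511 = 0.4256 mol → 212.4 g
% yield = 186 / 212.4 × 100 = 87.57 %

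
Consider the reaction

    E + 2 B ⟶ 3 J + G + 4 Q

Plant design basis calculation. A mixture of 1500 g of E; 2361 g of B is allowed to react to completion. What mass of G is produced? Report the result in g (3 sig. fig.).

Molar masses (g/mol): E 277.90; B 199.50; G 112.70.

n(E) = 1500 / 277.90 = 5.398 mol
n(B) = 2361 / 199.50 = 11.83 mol
n/ν for E = 5.398/1 = 5.398
n/ν for B = 11.83/2 = 5.915
Smallest n/ν is E → limiting reagent.
n(G) = (1/1) × 5.398 = 5.398 mol
mass = 5.398 × 112.70 = 608.4 g

608 g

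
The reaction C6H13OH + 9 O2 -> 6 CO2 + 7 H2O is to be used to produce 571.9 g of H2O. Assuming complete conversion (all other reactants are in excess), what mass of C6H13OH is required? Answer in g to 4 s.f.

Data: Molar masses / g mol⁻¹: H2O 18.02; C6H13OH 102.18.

463.3 g

n(H2O) = 571.9 / 18.02 = 31.74 mol
n(C6H13OH) = (1/7) × 31.74 = 4.534 mol
mass = 4.534 × 102.18 = 463.3 g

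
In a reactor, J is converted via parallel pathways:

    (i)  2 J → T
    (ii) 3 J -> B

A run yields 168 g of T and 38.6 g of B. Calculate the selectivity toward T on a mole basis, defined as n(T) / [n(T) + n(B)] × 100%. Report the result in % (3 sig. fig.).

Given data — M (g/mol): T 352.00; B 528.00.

n(T) = 168 / 352.00 = 0.4773 mol
n(B) = 38.6 / 528.00 = 0.07311 mol
selectivity = 0.4773/(0.4773+0.07311) × 100 = 86.72 %

86.7 %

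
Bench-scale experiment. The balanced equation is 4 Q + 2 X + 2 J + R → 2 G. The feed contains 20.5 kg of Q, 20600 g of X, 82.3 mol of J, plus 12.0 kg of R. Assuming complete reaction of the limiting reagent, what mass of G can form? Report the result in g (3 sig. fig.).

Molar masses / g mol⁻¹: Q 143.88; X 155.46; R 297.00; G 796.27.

n(Q) = 20.50×1000 / 143.88 = 142.5 mol
n(X) = 20600 / 155.46 = 132.5 mol
n(J) = 82.30 mol
n(R) = 12.00×1000 / 297.00 = 40.40 mol
n/ν → Q: 35.63, X: 66.25, J: 41.15, R: 40.40; Q is limiting.
n(G) = (2/4) × 142.5 = 71.25 mol
mass = 71.25 × 796.27 = 56730 g

56700 g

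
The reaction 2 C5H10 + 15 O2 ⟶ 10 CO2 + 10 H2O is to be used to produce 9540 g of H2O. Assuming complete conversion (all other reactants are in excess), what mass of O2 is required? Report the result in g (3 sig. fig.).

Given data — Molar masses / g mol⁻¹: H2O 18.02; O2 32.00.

25400 g

n(H2O) = 9540 / 18.02 = 529.4 mol
n(O2) = (15/10) × 529.4 = 794.1 mol
mass = 794.1 × 32.00 = 25410 g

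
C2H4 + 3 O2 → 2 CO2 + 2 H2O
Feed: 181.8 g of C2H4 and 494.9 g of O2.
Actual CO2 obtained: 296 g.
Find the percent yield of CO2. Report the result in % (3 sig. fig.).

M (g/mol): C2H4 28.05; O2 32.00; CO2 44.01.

n(C2H4) = 181.8 / 28.05 = 6.481 mol
n(O2) = 494.9 / 32.00 = 15.47 mol
n/ν for C2H4 = 6.481/1 = 6.481
n/ν for O2 = 15.47/3 = 5.157
Smallest n/ν is O2 → limiting reagent.
theoretical n(CO2) = (2/3) × 15.47 = 10.31 mol → 453.7 g
% yield = 296 / 453.7 × 100 = 65.24 %

65.2 %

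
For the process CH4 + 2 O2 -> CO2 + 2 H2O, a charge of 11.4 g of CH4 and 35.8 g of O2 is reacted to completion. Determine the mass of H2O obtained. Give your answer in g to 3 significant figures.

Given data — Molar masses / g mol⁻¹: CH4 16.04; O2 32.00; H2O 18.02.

n(CH4) = 11.40 / 16.04 = 0.7107 mol
n(O2) = 35.80 / 32.00 = 1.119 mol
n/ν for CH4 = 0.7107/1 = 0.7107
n/ν for O2 = 1.119/2 = 0.5595
Smallest n/ν is O2 → limiting reagent.
n(H2O) = (2/2) × 1.119 = 1.119 mol
mass = 1.119 × 18.02 = 20.16 g

20.2 g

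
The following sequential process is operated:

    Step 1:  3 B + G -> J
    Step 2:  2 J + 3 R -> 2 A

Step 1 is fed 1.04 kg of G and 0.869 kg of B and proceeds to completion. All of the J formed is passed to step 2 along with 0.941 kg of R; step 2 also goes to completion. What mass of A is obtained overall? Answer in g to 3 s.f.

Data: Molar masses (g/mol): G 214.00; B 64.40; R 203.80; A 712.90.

2190 g

Step 1:
n(G) = 1.040×1000 / 214.00 = 4.860 mol
n(B) = 0.8690×1000 / 64.40 = 13.49 mol
n/ν for G = 4.860/1 = 4.860
n/ν for B = 13.49/3 = 4.497
Smallest n/ν is B → limiting reagent.
n(J) produced = (1/3) × 13.49 = 4.497 mol
Step 2:
n(J) available = 4.497 mol
n(R) = 0.9410×1000 / 203.80 = 4.617 mol
n/ν for J = 4.497/2 = 2.249
n/ν for R = 4.617/3 = 1.539
Smallest n/ν is R → limiting reagent.
n(A) = (2/3) × 4.617 = 3.078 mol
mass = 3.078 × 712.90 = 2194 g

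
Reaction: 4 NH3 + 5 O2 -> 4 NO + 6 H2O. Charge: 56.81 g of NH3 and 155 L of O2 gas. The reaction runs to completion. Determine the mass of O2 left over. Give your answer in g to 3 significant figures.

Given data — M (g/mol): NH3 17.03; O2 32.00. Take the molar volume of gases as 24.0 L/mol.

73.2 g

n(NH3) = 56.81 / 17.03 = 3.336 mol
n(O2) = 155.0 / 24.0 = 6.458 mol
n/ν for NH3 = 3.336/4 = 0.8340
n/ν for O2 = 6.458/5 = 1.292
Smallest n/ν is NH3 → limiting reagent.
O2 consumed = (5/4) × 3.336 = 4.170 mol
O2 remaining = 6.458 − 4.170 = 2.288 mol
mass = 2.288 × 32.00 = 73.22 g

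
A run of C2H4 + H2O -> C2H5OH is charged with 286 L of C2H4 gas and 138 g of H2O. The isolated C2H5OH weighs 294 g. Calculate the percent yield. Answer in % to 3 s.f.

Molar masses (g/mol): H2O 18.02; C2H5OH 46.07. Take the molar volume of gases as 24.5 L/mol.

83.3 %

n(C2H4) = 286.0 / 24.5 = 11.67 mol
n(H2O) = 138.0 / 18.02 = 7.658 mol
n/ν → C2H4: 11.67, H2O: 7.658; H2O is limiting.
theoretical n(C2H5OH) = (1/1) × 7.658 = 7.658 mol → 352.8 g
% yield = 294 / 352.8 × 100 = 83.33 %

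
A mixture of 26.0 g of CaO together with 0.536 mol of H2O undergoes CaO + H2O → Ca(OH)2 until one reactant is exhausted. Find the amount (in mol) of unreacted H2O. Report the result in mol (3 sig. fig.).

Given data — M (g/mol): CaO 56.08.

n(CaO) = 26.00 / 56.08 = 0.4636 mol
n(H2O) = 0.5360 mol
n/ν → CaO: 0.4636, H2O: 0.5360; CaO is limiting.
H2O consumed = (1/1) × 0.4636 = 0.4636 mol
H2O remaining = 0.5360 − 0.4636 = 0.07240 mol

0.0724 mol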